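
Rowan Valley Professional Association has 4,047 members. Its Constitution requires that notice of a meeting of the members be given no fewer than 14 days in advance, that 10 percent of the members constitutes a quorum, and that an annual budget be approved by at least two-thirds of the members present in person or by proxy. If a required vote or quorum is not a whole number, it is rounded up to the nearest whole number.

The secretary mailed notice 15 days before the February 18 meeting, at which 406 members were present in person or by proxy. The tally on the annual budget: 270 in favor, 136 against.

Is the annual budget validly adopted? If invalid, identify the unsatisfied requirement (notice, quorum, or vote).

Invalid — vote requirement not satisfied.

Notice: 15 days given; 14 required. Satisfied.
Quorum: 10% of 4,047 = 404.70, rounded up to 405; 406 present. Satisfied.
Vote: requires two-thirds of those present (406); 2/3 of 406 = 270.67, rounded up to 271, so 271 needed; 270 in favor. Not satisfied.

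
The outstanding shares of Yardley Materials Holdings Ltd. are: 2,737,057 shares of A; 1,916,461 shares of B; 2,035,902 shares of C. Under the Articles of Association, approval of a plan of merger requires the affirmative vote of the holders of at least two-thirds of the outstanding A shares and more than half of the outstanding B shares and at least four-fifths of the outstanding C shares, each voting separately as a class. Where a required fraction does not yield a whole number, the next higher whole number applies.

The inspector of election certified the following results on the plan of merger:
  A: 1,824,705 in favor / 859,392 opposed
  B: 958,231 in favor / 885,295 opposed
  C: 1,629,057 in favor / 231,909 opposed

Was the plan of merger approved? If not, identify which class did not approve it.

A: 2/3 of 2737057 = 1824704.67, rounded up to 1824705; 1,824,705 required, 1,824,705 in favor — approved.
B: a majority of 1916461 is 958231; 958,231 required, 958,231 in favor — approved.
C: 4/5 of 2035902 = 1628721.60, rounded up to 1628722; 1,628,722 required, 1,629,057 in favor — approved.

Approved — every class gave the required vote.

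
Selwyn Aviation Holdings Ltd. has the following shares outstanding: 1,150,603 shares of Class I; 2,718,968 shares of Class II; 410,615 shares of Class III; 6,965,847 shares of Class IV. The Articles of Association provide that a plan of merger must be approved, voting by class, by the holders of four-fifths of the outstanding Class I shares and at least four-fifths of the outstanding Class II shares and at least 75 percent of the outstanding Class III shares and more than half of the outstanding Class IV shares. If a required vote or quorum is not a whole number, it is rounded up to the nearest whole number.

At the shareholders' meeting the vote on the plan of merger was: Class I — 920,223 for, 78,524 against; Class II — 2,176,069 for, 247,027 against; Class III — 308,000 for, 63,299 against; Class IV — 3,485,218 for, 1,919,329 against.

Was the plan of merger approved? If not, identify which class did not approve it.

Class I: 4/5 of 1150603 = 920482.40, rounded up to 920483; 920,483 required, 920,223 in favor — not approved.
Class II: 4/5 of 2718968 = 2175174.40, rounded up to 2175175; 2,175,175 required, 2,176,069 in favor — approved.
Class III: 3/4 of 410615 = 307961.25, rounded up to 307962; 307,962 required, 308,000 in favor — approved.
Class IV: a majority of 6965847 is 3482924; 3,482,924 required, 3,485,218 in favor — approved.

Not approved — the Class I shares did not give the required vote.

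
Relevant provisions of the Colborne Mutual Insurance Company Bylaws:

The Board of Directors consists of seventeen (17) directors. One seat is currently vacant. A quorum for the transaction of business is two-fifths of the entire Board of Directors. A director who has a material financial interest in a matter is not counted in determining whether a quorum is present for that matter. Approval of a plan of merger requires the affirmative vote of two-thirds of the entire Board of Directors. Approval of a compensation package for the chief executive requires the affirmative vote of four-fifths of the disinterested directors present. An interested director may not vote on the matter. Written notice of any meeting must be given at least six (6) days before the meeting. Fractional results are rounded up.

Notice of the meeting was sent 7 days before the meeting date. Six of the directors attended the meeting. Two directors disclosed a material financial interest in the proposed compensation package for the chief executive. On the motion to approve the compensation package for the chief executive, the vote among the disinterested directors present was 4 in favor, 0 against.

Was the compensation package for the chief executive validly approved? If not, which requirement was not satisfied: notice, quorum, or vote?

Notice: 7 days given; 6 required (7 ≥ 6). Satisfied.
Quorum: 6 present, but the 2 interested directors do not count, leaving 4. Quorum is 7. Not satisfied.
Vote: the compensation package for the chief executive requires four-fifths of the disinterested directors present (6 − 2 = 4). 4/5 of 4 = 3.20, rounded up to 4, so 4 affirmative votes are needed; 4 voted in favor. Satisfied. (Moot — without a quorum no business can be validly transacted.)

Invalid — quorum requirement not satisfied.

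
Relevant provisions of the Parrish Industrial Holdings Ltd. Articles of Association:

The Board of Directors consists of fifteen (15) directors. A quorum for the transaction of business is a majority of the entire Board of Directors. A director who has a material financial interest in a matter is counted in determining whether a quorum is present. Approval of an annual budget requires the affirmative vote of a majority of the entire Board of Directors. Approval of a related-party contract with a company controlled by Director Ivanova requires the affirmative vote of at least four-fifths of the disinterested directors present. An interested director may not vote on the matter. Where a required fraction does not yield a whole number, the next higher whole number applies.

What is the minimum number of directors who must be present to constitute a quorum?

A majority of 15 is 8.

8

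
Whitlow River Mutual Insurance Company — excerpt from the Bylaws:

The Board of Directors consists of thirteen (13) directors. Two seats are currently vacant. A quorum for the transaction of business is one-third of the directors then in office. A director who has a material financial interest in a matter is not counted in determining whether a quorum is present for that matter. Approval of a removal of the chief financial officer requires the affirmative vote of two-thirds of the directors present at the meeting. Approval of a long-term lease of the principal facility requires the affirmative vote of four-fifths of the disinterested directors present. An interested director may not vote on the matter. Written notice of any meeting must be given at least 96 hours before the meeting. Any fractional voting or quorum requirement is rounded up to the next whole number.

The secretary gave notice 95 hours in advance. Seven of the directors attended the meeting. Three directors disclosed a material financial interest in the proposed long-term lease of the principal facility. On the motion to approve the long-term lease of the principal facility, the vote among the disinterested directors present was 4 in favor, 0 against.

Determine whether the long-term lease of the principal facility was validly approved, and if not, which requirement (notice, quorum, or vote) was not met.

Notice: 95 hours given; 96 required (95 < 96). Not satisfied.
Quorum: 7 present, but the 3 interested directors do not count, leaving 4. Quorum is 4. Satisfied.
Vote: the long-term lease of the principal facility requires four-fifths of the disinterested directors present (7 − 3 = 4). 4/5 of 4 = 3.20, rounded up to 4, so 4 affirmative votes are needed; 4 voted in favor. Satisfied.

Invalid — notice requirement not satisfied.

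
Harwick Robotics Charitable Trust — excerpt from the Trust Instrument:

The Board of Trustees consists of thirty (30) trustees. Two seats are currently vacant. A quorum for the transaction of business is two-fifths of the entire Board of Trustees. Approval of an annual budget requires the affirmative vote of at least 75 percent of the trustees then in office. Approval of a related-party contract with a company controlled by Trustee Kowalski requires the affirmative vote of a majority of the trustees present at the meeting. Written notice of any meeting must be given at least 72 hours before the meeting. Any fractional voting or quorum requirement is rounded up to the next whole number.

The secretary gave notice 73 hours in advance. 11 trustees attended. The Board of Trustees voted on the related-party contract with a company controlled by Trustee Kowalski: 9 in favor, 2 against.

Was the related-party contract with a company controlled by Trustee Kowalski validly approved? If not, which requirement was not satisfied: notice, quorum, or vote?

Notice: 73 hours given; 72 required (73 ≥ 72). Satisfied.
Quorum: 11 present; quorum is 12. Not satisfied.
Vote: the related-party contract with a company controlled by Trustee Kowalski requires a majority of the trustees present (11). A majority of 11 is 6, so 6 affirmative votes are needed; 9 voted in favor. Satisfied. (Moot — without a quorum no business can be validly transacted.)

Invalid — quorum requirement not satisfied.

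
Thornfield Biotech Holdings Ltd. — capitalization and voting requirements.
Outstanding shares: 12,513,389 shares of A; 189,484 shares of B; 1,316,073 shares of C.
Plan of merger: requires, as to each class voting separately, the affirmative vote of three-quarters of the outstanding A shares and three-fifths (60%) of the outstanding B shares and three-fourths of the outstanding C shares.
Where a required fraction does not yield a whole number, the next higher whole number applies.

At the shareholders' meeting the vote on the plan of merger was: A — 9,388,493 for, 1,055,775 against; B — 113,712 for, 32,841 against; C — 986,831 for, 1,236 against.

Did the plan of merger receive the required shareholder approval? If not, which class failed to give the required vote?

Not approved — the C shares did not give the required vote.

A: 3/4 of 12513389 = 9385041.75, rounded up to 9385042; 9,385,042 required, 9,388,493 in favor — approved.
B: 3/5 of 189484 = 113690.40, rounded up to 113691; 113,691 required, 113,712 in favor — approved.
C: 3/4 of 1316073 = 987054.75, rounded up to 987055; 987,055 required, 986,831 in favor — not approved.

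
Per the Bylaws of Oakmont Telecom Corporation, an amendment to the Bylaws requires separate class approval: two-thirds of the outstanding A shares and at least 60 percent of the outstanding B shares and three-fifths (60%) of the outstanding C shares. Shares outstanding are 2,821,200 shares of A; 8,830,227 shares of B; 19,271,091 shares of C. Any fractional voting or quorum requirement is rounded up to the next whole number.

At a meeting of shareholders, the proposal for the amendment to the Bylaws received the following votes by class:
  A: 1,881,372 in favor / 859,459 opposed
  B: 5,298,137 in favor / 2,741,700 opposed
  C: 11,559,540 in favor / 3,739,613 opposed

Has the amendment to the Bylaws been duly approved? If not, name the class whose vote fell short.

A: 2/3 of 2821200 = 1880800; 1,880,800 required, 1,881,372 in favor — approved.
B: 3/5 of 8830227 = 5298136.20, rounded up to 5298137; 5,298,137 required, 5,298,137 in favor — approved.
C: 3/5 of 19271091 = 11562654.60, rounded up to 11562655; 11,562,655 required, 11,559,540 in favor — not approved.

Not approved — the C shares did not give the required vote.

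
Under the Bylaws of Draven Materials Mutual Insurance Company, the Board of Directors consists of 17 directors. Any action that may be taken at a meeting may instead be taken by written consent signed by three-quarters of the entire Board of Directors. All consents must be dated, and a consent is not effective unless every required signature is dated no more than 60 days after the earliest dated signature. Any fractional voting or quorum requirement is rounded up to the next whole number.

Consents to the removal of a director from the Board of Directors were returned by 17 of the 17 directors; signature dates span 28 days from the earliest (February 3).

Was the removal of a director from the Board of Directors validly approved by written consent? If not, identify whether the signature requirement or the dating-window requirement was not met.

Effective — both the signature and dating-window requirements are satisfied.

Signatures required: three-quarters of 17 — 3/4 of 17 = 12.75, rounded up to 13, so 13 needed; 17 signed. Sufficient.
Dating window: the latest signature is 28 days after the earliest; the limit is 60 days. Within the window.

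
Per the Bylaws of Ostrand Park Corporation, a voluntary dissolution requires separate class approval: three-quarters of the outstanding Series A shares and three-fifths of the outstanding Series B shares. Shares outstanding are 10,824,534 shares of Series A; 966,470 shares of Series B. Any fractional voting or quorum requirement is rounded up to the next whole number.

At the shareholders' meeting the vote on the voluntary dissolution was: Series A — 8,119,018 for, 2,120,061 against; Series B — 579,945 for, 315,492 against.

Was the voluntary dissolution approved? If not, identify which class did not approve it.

Approved — every class gave the required vote.

Series A: 3/4 of 10824534 = 8118400.50, rounded up to 8118401; 8,118,401 required, 8,119,018 in favor — approved.
Series B: 3/5 of 966470 = 579882; 579,882 required, 579,945 in favor — approved.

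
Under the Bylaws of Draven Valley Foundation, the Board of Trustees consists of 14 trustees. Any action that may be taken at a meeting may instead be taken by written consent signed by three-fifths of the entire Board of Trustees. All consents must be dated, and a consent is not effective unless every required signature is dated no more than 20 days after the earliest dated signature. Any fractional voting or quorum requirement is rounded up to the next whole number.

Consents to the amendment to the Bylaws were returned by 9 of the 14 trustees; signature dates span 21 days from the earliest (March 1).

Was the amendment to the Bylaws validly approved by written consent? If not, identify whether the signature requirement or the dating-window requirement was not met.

Signatures required: three-fifths of 14 — 3/5 of 14 = 8.40, rounded up to 9, so 9 needed; 9 signed. Sufficient.
Dating window: the latest signature is 21 days after the earliest; the limit is 20 days. Outside the window.

Not effective — dating-window requirement not satisfied.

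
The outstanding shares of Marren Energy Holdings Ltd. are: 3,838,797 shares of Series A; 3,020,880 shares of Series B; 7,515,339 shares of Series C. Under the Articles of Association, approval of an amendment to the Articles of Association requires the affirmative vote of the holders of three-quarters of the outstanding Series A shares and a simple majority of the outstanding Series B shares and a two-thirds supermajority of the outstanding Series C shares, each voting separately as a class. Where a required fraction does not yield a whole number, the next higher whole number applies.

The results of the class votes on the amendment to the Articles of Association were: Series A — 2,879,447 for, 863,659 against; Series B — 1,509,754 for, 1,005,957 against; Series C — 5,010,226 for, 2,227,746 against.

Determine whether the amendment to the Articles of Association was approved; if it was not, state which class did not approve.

Series A: 3/4 of 3838797 = 2879097.75, rounded up to 2879098; 2,879,098 required, 2,879,447 in favor — approved.
Series B: a majority of 3020880 is 1510441; 1,510,441 required, 1,509,754 in favor — not approved.
Series C: 2/3 of 7515339 = 5010226; 5,010,226 required, 5,010,226 in favor — approved.

Not approved — the Series B shares did not give the required vote.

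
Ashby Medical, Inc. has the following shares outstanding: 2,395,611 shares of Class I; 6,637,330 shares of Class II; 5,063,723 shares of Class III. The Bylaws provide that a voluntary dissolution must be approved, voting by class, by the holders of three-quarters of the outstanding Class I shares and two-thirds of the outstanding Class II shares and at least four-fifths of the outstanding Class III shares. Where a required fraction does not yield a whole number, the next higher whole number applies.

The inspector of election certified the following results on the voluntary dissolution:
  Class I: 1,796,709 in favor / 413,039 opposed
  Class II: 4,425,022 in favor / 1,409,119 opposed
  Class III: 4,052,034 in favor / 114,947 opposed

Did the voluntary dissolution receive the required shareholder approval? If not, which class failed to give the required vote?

Approved — every class gave the required vote.

Class I: 3/4 of 2395611 = 1796708.25, rounded up to 1796709; 1,796,709 required, 1,796,709 in favor — approved.
Class II: 2/3 of 6637330 = 4424886.67, rounded up to 4424887; 4,424,887 required, 4,425,022 in favor — approved.
Class III: 4/5 of 5063723 = 4050978.40, rounded up to 4050979; 4,050,979 required, 4,052,034 in favor — approved.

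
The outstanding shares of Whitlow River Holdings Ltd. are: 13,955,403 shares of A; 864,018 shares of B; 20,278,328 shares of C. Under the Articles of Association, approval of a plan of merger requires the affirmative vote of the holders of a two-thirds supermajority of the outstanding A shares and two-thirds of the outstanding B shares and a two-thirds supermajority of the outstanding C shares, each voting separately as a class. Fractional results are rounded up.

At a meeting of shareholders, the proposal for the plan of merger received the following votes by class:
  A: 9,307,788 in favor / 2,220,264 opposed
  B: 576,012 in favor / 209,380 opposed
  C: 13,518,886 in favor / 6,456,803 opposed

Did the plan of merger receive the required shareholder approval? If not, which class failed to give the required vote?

Approved — every class gave the required vote.

A: 2/3 of 13955403 = 9303602; 9,303,602 required, 9,307,788 in favor — approved.
B: 2/3 of 864018 = 576012; 576,012 required, 576,012 in favor — approved.
C: 2/3 of 20278328 = 13518885.33, rounded up to 13518886; 13,518,886 required, 13,518,886 in favor — approved.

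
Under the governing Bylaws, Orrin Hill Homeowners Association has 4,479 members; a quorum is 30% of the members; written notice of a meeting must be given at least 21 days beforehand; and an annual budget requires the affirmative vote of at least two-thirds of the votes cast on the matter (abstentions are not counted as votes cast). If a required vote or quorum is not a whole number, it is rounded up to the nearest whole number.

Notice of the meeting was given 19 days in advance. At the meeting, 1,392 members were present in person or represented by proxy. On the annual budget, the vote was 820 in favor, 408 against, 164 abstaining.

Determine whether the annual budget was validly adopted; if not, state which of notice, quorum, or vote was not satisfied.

Invalid — notice requirement not satisfied.

Notice: 19 days given; 21 required. Not satisfied.
Quorum: 30% of 4,479 = 1,343.70, rounded up to 1,344; 1,392 present. Satisfied.
Vote: requires two-thirds of the votes cast (1,392 − 164 abstaining = 1,228); 2/3 of 1228 = 818.67, rounded up to 819, so 819 needed; 820 in favor. Satisfied.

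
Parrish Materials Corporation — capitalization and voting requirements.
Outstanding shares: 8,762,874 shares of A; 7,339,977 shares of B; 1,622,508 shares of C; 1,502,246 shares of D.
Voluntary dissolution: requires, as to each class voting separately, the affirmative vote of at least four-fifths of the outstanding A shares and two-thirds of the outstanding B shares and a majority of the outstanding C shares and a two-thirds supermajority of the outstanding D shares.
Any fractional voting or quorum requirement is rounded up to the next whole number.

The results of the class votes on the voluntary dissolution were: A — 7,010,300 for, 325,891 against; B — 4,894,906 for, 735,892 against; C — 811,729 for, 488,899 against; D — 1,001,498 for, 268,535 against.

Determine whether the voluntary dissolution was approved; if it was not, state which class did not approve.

Approved — every class gave the required vote.

A: 4/5 of 8762874 = 7010299.20, rounded up to 7010300; 7,010,300 required, 7,010,300 in favor — approved.
B: 2/3 of 7339977 = 4893318; 4,893,318 required, 4,894,906 in favor — approved.
C: a majority of 1622508 is 811255; 811,255 required, 811,729 in favor — approved.
D: 2/3 of 1502246 = 1001497.33, rounded up to 1001498; 1,001,498 required, 1,001,498 in favor — approved.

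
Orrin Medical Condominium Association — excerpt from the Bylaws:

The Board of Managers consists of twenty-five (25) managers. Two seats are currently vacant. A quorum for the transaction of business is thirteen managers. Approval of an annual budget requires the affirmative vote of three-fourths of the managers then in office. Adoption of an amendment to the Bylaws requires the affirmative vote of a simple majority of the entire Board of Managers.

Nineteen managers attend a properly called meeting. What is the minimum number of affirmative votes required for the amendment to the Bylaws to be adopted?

The amendment to the Bylaws requires a majority of the entire Board of Managers (25).
A majority of 25 is 13.

13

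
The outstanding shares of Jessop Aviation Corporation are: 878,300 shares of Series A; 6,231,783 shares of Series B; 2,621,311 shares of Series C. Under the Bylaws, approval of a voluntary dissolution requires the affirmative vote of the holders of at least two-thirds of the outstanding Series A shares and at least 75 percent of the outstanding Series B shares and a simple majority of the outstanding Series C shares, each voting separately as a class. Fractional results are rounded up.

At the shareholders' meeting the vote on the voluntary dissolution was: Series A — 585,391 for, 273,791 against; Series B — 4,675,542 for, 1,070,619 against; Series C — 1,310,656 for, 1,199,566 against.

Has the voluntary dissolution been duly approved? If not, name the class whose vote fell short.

Not approved — the Series A shares did not give the required vote.

Series A: 2/3 of 878300 = 585533.33, rounded up to 585534; 585,534 required, 585,391 in favor — not approved.
Series B: 3/4 of 6231783 = 4673837.25, rounded up to 4673838; 4,673,838 required, 4,675,542 in favor — approved.
Series C: a majority of 2621311 is 1310656; 1,310,656 required, 1,310,656 in favor — approved.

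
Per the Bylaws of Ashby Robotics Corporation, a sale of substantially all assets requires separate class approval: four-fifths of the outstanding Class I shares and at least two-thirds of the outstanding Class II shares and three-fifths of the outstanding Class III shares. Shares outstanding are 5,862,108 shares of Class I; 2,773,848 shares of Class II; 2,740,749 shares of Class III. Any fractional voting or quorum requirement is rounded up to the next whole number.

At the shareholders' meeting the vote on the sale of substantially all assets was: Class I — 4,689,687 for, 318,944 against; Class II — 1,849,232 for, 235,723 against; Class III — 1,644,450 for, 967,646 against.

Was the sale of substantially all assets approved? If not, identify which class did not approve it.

Approved — every class gave the required vote.

Class I: 4/5 of 5862108 = 4689686.40, rounded up to 4689687; 4,689,687 required, 4,689,687 in favor — approved.
Class II: 2/3 of 2773848 = 1849232; 1,849,232 required, 1,849,232 in favor — approved.
Class III: 3/5 of 2740749 = 1644449.40, rounded up to 1644450; 1,644,450 required, 1,644,450 in favor — approved.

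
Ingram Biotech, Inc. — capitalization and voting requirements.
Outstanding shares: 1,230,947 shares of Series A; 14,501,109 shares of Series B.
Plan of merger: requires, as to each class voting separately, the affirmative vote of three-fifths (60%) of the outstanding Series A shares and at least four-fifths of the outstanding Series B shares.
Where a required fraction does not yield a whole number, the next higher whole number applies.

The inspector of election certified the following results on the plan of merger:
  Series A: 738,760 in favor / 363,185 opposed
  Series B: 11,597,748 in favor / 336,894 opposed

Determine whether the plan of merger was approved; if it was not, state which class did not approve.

Not approved — the Series B shares did not give the required vote.

Series A: 3/5 of 1230947 = 738568.20, rounded up to 738569; 738,569 required, 738,760 in favor — approved.
Series B: 4/5 of 14501109 = 11600887.20, rounded up to 11600888; 11,600,888 required, 11,597,748 in favor — not approved.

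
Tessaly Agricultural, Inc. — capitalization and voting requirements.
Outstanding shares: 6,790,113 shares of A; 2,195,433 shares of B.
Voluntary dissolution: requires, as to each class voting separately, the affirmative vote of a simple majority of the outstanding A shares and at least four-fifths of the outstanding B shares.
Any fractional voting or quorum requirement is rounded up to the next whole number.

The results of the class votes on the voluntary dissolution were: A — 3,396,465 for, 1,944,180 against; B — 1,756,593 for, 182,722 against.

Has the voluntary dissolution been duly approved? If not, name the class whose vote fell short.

A: a majority of 6790113 is 3395057; 3,395,057 required, 3,396,465 in favor — approved.
B: 4/5 of 2195433 = 1756346.40, rounded up to 1756347; 1,756,347 required, 1,756,593 in favor — approved.

Approved — every class gave the required vote.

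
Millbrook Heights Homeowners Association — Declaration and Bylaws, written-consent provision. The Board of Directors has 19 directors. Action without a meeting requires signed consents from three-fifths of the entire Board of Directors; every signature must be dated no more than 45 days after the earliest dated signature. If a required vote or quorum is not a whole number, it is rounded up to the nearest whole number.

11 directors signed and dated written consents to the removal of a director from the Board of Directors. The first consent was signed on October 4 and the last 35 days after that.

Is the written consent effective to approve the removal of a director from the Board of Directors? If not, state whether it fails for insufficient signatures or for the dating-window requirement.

Signatures required: three-fifths of 19 — 3/5 of 19 = 11.40, rounded up to 12, so 12 needed; 11 signed. Insufficient.
Dating window: the latest signature is 35 days after the earliest; the limit is 45 days. Within the window.

Not effective — insufficient signatures.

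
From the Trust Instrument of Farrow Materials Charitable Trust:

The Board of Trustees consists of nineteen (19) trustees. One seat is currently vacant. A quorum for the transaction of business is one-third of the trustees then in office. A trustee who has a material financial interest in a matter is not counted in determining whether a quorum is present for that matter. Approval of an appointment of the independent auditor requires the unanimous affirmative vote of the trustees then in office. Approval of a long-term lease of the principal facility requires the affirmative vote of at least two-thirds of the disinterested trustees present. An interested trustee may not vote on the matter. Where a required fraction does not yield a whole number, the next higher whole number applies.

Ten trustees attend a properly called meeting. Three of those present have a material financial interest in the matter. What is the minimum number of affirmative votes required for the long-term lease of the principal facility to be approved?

The long-term lease of the principal facility requires two-thirds of the disinterested trustees present (10 − 3 = 7).
2/3 of 7 = 4.67, rounded up to 5.

5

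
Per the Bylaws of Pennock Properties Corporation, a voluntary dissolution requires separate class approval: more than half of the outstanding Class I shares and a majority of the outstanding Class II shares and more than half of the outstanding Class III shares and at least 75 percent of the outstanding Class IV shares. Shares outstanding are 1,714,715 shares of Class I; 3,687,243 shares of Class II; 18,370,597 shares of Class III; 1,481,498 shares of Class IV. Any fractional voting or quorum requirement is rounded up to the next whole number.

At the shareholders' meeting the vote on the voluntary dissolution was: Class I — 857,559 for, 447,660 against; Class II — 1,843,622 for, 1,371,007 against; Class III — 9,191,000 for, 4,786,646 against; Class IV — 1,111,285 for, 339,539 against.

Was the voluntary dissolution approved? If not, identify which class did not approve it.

Approved — every class gave the required vote.

Class I: a majority of 1714715 is 857358; 857,358 required, 857,559 in favor — approved.
Class II: a majority of 3687243 is 1843622; 1,843,622 required, 1,843,622 in favor — approved.
Class III: a majority of 18370597 is 9185299; 9,185,299 required, 9,191,000 in favor — approved.
Class IV: 3/4 of 1481498 = 1111123.50, rounded up to 1111124; 1,111,124 required, 1,111,285 in favor — approved.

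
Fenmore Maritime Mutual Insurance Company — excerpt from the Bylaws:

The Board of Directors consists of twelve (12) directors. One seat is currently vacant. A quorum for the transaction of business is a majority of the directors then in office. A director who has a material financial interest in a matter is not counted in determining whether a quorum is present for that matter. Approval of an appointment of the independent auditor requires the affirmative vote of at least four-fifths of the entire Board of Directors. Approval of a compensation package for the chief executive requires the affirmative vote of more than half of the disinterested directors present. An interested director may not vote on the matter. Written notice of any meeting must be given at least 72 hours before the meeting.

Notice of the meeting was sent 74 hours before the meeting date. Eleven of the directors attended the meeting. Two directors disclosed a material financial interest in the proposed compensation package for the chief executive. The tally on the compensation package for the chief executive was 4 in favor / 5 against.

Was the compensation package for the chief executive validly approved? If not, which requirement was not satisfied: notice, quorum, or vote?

Notice: 74 hours given; 72 required (74 ≥ 72). Satisfied.
Quorum: 11 present, but the 2 interested directors do not count, leaving 9. Quorum is 6. Satisfied.
Vote: the compensation package for the chief executive requires a majority of the disinterested directors present (11 − 2 = 9). A majority of 9 is 5, so 5 affirmative votes are needed; 4 voted in favor. Not satisfied.

Invalid — vote requirement not satisfied.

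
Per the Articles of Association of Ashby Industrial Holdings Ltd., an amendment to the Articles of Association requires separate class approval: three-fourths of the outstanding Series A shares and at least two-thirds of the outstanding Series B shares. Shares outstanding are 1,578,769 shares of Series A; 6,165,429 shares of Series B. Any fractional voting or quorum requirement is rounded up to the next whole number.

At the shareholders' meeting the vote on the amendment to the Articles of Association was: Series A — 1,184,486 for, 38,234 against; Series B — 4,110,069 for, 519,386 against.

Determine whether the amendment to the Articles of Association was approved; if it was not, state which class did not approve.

Not approved — the Series B shares did not give the required vote.

Series A: 3/4 of 1578769 = 1184076.75, rounded up to 1184077; 1,184,077 required, 1,184,486 in favor — approved.
Series B: 2/3 of 6165429 = 4110286; 4,110,286 required, 4,110,069 in favor — not approved.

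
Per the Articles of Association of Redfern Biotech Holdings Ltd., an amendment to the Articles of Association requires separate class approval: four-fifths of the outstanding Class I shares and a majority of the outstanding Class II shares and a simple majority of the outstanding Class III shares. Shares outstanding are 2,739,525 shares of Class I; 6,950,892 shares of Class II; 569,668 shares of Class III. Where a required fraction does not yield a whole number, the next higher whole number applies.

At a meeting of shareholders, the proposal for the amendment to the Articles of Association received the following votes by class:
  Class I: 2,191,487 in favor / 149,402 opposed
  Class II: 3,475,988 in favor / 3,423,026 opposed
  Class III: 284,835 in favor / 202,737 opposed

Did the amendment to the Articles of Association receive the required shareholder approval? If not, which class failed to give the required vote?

Class I: 4/5 of 2739525 = 2191620; 2,191,620 required, 2,191,487 in favor — not approved.
Class II: a majority of 6950892 is 3475447; 3,475,447 required, 3,475,988 in favor — approved.
Class III: a majority of 569668 is 284835; 284,835 required, 284,835 in favor — approved.

Not approved — the Class I shares did not give the required vote.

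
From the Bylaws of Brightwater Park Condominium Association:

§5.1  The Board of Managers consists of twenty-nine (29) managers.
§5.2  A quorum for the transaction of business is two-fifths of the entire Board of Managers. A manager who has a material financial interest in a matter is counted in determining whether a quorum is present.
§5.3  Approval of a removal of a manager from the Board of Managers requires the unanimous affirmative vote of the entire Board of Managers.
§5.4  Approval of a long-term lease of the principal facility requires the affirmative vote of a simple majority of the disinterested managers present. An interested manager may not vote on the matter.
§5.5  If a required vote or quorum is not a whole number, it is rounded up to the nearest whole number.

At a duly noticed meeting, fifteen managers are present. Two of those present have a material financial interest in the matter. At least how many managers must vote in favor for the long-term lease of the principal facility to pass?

The long-term lease of the principal facility requires a majority of the disinterested managers present (15 − 2 = 13).
A majority of 13 is 7.

7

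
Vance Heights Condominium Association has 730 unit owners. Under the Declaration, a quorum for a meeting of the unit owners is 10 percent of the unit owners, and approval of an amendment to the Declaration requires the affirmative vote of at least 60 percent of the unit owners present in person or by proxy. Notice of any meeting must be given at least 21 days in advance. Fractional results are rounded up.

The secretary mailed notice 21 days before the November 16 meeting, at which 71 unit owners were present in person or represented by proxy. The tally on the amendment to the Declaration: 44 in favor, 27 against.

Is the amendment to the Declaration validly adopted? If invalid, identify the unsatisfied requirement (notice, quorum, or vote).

Notice: 21 days given; 21 required. Satisfied.
Quorum: 10% of 730 = 73; 71 present. Not satisfied.
Vote: requires three-fifths of those present (71); 3/5 of 71 = 42.60, rounded up to 43, so 43 needed; 44 in favor. Satisfied.

Invalid — quorum requirement not satisfied.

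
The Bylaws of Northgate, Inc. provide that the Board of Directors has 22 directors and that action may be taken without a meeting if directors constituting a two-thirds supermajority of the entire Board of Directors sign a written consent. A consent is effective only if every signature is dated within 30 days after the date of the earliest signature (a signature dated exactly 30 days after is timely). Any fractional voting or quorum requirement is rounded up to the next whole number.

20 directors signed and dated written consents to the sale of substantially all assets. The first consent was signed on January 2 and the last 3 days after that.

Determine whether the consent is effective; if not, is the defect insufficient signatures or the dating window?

Effective — both the signature and dating-window requirements are satisfied.

Signatures required: a two-thirds supermajority of 22 — 2/3 of 22 = 14.67, rounded up to 15, so 15 needed; 20 signed. Sufficient.
Dating window: the latest signature is 3 days after the earliest; the limit is 30 days. Within the window.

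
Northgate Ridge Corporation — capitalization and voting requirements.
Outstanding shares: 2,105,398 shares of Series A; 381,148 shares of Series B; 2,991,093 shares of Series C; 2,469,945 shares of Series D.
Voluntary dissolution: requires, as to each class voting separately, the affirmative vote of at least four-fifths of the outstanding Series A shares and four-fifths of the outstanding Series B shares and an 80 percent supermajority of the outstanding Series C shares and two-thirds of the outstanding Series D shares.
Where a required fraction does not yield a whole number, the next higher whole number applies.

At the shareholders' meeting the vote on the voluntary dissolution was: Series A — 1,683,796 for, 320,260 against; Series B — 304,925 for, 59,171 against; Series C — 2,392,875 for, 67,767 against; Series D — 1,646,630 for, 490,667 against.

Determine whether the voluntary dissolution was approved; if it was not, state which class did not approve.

Series A: 4/5 of 2105398 = 1684318.40, rounded up to 1684319; 1,684,319 required, 1,683,796 in favor — not approved.
Series B: 4/5 of 381148 = 304918.40, rounded up to 304919; 304,919 required, 304,925 in favor — approved.
Series C: 4/5 of 2991093 = 2392874.40, rounded up to 2392875; 2,392,875 required, 2,392,875 in favor — approved.
Series D: 2/3 of 2469945 = 1646630; 1,646,630 required, 1,646,630 in favor — approved.

Not approved — the Series A shares did not give the required vote.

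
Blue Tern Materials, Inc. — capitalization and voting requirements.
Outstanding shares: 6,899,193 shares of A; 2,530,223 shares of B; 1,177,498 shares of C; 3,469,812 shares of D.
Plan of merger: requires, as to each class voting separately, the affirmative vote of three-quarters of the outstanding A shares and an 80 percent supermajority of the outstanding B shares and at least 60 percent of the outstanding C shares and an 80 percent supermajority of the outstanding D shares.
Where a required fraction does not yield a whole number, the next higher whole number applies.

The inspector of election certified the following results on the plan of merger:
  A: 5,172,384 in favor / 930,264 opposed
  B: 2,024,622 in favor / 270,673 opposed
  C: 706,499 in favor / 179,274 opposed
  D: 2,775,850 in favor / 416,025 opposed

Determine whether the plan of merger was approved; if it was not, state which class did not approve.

Not approved — the A shares did not give the required vote.

A: 3/4 of 6899193 = 5174394.75, rounded up to 5174395; 5,174,395 required, 5,172,384 in favor — not approved.
B: 4/5 of 2530223 = 2024178.40, rounded up to 2024179; 2,024,179 required, 2,024,622 in favor — approved.
C: 3/5 of 1177498 = 706498.80, rounded up to 706499; 706,499 required, 706,499 in favor — approved.
D: 4/5 of 3469812 = 2775849.60, rounded up to 2775850; 2,775,850 required, 2,775,850 in favor — approved.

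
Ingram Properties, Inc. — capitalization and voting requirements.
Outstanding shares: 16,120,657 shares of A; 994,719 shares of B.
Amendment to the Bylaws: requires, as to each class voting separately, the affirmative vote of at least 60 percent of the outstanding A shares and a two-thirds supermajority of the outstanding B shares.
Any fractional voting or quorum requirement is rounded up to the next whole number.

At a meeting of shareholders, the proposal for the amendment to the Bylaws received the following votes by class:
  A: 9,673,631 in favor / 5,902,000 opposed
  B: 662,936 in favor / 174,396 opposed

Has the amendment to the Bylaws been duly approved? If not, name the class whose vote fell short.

Not approved — the B shares did not give the required vote.

A: 3/5 of 16120657 = 9672394.20, rounded up to 9672395; 9,672,395 required, 9,673,631 in favor — approved.
B: 2/3 of 994719 = 663146; 663,146 required, 662,936 in favor — not approved.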